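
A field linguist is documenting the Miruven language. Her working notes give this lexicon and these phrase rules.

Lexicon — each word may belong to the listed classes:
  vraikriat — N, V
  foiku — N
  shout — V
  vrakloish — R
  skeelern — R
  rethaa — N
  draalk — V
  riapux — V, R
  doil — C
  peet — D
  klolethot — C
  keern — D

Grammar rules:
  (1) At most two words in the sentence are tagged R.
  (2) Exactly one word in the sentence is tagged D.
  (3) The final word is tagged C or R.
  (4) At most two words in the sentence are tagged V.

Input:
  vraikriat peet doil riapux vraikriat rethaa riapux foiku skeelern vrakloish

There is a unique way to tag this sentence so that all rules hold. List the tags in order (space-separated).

Candidates per position — 1:vraikriat {N,V}; 2:peet {D}; 3:doil {C}; 4:riapux {V,R}; 5:vraikriat {N,V}; 6:rethaa {N}; 7:riapux {V,R}; 8:foiku {N}; 9:skeelern {R}; 10:vrakloish {R}.
At position 4, choosing R makes rule 1 impossible to satisfy; hence V.
At position 7, choosing R makes rule 1 impossible to satisfy; hence V.
At position 1, choosing V makes rule 4 impossible to satisfy; hence N.
At position 5, choosing V makes rule 4 impossible to satisfy; hence N.
So the tagging must be: N D C V N N V N R R.
Rule-by-rule: rule 1 ✓; rule 2 ✓; rule 3 ✓; rule 4 ✓.

N D C V N N V N R R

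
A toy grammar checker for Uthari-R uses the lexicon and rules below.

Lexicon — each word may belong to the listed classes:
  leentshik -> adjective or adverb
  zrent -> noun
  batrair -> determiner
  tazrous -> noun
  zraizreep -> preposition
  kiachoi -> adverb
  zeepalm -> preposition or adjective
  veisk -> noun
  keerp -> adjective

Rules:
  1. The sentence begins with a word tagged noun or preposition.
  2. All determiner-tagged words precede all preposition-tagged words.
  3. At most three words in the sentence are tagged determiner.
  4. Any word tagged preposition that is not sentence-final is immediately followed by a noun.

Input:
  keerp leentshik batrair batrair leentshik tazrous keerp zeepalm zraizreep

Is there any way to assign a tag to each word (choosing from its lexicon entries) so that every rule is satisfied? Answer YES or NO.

Candidates per position — 1:keerp {adjective}; 2:leentshik {adjective,adverb}; 3:batrair {determiner}; 4:batrair {determiner}; 5:leentshik {adjective,adverb}; 6:tazrous {noun}; 7:keerp {adjective}; 8:zeepalm {preposition,adjective}; 9:zraizreep {preposition}.
Rule 1 cannot be satisfied by any choice of tags from the lexicon.
So there is no consistent tagging.

NO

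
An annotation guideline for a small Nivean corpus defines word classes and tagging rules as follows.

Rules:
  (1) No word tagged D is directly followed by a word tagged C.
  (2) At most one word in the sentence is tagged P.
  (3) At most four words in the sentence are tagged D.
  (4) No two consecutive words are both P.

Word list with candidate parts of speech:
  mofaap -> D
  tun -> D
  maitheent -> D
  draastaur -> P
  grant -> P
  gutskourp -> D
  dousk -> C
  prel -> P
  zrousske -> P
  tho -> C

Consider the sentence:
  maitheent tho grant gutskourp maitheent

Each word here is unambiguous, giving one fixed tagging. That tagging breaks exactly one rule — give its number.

Fixed tagging: D C P D D.
Checking each rule: R1 fails, R2 ok, R3 ok, R4 ok.
Only rule 1 fails.

1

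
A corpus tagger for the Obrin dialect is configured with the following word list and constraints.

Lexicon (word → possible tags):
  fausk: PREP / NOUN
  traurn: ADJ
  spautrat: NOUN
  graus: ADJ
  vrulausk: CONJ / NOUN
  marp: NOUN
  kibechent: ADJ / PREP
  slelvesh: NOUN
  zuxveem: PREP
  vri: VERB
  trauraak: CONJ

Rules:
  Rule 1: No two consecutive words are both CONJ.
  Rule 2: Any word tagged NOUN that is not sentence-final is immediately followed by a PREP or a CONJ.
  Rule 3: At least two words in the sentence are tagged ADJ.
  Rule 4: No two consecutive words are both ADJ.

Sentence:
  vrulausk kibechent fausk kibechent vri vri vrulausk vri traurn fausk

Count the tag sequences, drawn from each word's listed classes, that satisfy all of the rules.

Candidates per position — 1:vrulausk {CONJ,NOUN}; 2:kibechent {ADJ,PREP}; 3:fausk {PREP,NOUN}; 4:kibechent {ADJ,PREP}; 5:vri {VERB}; 6:vri {VERB}; 7:vrulausk {CONJ,NOUN}; 8:vri {VERB}; 9:traurn {ADJ}; 10:fausk {PREP,NOUN}.
There are 64 candidate sequences in total.
Checking each against the rules leaves 10 sequences.
Count = 10.

10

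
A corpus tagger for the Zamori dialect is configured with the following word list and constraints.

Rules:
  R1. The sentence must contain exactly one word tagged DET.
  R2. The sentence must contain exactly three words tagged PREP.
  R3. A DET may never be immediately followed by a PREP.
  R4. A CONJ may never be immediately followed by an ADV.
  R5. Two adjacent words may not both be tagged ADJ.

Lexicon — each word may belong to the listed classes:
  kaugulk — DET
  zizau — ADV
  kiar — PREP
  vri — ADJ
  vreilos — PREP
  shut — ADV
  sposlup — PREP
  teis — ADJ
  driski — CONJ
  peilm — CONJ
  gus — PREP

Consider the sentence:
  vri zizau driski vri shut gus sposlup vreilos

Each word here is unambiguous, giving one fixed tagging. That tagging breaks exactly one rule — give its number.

Fixed tagging: ADJ ADV CONJ ADJ ADV PREP PREP PREP.
Applying the rules: R1 violated, R2 holds, R3 holds, R4 holds, R5 holds.
Only rule 1 fails.

1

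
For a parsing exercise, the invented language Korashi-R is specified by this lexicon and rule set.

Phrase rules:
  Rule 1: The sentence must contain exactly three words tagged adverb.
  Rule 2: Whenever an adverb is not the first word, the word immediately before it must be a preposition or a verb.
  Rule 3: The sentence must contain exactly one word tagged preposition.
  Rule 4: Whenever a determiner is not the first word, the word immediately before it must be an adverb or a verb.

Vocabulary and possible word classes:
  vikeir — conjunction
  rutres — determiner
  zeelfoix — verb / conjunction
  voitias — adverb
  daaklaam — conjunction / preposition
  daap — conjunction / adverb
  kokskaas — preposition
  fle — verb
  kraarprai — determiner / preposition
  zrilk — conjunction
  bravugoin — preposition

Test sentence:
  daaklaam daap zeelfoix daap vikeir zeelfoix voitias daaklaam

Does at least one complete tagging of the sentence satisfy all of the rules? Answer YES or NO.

Candidates per position — 1:daaklaam {conjunction,preposition}; 2:daap {conjunction,adverb}; 3:zeelfoix {verb,conjunction}; 4:daap {conjunction,adverb}; 5:vikeir {conjunction}; 6:zeelfoix {verb,conjunction}; 7:voitias {adverb}; 8:daaklaam {conjunction,preposition}.
One satisfying assignment: preposition adverb verb adverb conjunction verb adverb conjunction.
Checking: rule 1 ✓; rule 2 ✓; rule 3 ✓; rule 4 ✓.

YES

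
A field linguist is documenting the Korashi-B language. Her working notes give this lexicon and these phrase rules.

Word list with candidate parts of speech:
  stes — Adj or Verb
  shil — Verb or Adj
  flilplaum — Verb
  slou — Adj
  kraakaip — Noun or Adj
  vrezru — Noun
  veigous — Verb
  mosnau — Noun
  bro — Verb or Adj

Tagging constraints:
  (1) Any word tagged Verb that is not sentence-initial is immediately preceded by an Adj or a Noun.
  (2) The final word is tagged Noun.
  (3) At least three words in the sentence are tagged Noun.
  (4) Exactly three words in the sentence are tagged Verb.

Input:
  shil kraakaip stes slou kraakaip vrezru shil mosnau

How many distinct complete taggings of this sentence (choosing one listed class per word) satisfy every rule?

Candidates per position — 1:shil {Verb,Adj}; 2:kraakaip {Noun,Adj}; 3:stes {Adj,Verb}; 4:slou {Adj}; 5:kraakaip {Noun,Adj}; 6:vrezru {Noun}; 7:shil {Verb,Adj}; 8:mosnau {Noun}.
There are 32 candidate sequences in total.
The sequences that satisfy every rule: Verb Noun Verb Adj Noun Noun Verb Noun; Verb Noun Verb Adj Adj Noun Verb Noun; Verb Adj Verb Adj Noun Noun Verb Noun.
Count = 3.

3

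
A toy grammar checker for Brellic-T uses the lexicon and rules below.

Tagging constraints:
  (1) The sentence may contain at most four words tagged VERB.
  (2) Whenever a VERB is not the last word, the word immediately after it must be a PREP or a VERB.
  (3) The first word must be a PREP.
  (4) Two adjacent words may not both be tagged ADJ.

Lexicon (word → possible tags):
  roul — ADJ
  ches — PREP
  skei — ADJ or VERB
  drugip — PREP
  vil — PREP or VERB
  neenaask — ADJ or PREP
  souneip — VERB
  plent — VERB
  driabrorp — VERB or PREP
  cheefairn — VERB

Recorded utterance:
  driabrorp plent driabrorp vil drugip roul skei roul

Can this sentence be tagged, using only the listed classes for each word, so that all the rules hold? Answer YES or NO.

NO

Candidates per position — 1:driabrorp {VERB,PREP}; 2:plent {VERB}; 3:driabrorp {VERB,PREP}; 4:vil {PREP,VERB}; 5:drugip {PREP}; 6:roul {ADJ}; 7:skei {ADJ,VERB}; 8:roul {ADJ}.
Every candidate sequence violates at least one rule; no consistent tagging exists.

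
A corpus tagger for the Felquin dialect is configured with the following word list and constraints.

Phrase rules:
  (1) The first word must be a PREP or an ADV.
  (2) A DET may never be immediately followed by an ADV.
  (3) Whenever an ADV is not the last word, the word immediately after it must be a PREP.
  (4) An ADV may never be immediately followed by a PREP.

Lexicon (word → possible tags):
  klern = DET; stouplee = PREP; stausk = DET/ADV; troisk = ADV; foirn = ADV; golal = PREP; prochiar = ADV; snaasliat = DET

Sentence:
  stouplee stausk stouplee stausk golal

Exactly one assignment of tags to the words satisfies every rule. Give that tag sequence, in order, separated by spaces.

Candidates per position — 1:stouplee {PREP}; 2:stausk {DET,ADV}; 3:stouplee {PREP}; 4:stausk {DET,ADV}; 5:golal {PREP}.
Position 2: ADV is ruled out by rule 4; that leaves DET.
Position 4: ADV is ruled out by rule 4; that leaves DET.
So the tagging must be: PREP DET PREP DET PREP.
Checking: rule 1 ok; rule 2 ok; rule 3 ok; rule 4 ok.

PREP DET PREP DET PREP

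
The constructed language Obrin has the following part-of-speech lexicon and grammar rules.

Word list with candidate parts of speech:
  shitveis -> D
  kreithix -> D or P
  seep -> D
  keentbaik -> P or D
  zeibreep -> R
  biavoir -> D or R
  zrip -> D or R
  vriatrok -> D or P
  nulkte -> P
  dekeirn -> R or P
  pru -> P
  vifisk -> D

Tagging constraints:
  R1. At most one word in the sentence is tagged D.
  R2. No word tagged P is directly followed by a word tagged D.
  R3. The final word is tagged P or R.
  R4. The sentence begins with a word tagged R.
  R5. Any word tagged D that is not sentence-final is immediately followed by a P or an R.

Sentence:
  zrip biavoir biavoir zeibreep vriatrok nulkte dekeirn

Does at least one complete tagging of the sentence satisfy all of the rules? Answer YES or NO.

Candidates per position — 1:zrip {D,R}; 2:biavoir {D,R}; 3:biavoir {D,R}; 4:zeibreep {R}; 5:vriatrok {D,P}; 6:nulkte {P}; 7:dekeirn {R,P}.
One satisfying assignment: R R R R P P R.
Checking: rule 1 holds; rule 2 holds; rule 3 holds; rule 4 holds; rule 5 holds.

YES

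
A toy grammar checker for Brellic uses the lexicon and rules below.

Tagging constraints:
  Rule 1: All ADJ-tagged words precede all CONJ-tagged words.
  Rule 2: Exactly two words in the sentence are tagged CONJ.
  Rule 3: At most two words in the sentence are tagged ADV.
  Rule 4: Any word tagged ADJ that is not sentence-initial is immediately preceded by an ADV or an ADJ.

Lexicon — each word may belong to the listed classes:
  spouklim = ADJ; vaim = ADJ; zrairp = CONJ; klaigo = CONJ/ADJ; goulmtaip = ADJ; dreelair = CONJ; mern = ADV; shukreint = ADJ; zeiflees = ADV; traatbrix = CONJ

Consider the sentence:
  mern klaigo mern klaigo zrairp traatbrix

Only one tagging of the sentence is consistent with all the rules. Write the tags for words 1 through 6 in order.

ADV ADJ ADV ADJ CONJ CONJ

Candidates per position — 1:mern {ADV}; 2:klaigo {CONJ,ADJ}; 3:mern {ADV}; 4:klaigo {CONJ,ADJ}; 5:zrairp {CONJ}; 6:traatbrix {CONJ}.
Position 2: tagging it CONJ would leave rule 2 unsatisfiable, so it must be ADJ.
Position 4: tagging it CONJ would leave rule 2 unsatisfiable, so it must be ADJ.
The only consistent sequence is: ADV ADJ ADV ADJ CONJ CONJ.
Rule-by-rule: rule 1 holds; rule 2 holds; rule 3 holds; rule 4 holds.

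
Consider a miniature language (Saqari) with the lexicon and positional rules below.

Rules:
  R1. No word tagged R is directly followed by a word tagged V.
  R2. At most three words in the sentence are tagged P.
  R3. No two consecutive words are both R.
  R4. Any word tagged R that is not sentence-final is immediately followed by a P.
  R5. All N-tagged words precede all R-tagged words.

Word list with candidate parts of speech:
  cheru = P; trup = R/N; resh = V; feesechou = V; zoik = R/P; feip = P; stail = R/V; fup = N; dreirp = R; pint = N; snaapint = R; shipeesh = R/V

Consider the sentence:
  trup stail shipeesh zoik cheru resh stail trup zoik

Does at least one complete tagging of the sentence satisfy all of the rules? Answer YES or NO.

YES

Candidates per position — 1:trup {R,N}; 2:stail {R,V}; 3:shipeesh {R,V}; 4:zoik {R,P}; 5:cheru {P}; 6:resh {V}; 7:stail {R,V}; 8:trup {R,N}; 9:zoik {R,P}.
One satisfying assignment: N V V P P V V N P.
Rule-by-rule: rule 1 ok; rule 2 ok; rule 3 ok; rule 4 ok; rule 5 ok.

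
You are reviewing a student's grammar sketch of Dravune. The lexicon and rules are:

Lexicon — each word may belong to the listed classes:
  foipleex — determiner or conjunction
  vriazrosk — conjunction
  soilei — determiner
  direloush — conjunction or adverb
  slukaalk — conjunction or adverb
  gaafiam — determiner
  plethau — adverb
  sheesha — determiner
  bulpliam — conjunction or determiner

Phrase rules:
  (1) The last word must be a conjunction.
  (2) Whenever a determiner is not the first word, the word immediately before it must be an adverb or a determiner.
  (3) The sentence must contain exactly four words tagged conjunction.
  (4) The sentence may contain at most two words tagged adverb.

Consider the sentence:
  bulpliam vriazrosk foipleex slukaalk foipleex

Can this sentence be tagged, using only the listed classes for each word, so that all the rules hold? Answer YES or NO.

YES

Candidates per position — 1:bulpliam {conjunction,determiner}; 2:vriazrosk {conjunction}; 3:foipleex {determiner,conjunction}; 4:slukaalk {conjunction,adverb}; 5:foipleex {determiner,conjunction}.
One satisfying assignment: conjunction conjunction conjunction adverb conjunction.
Verifying each rule — rule 1 holds; rule 2 holds; rule 3 holds; rule 4 holds.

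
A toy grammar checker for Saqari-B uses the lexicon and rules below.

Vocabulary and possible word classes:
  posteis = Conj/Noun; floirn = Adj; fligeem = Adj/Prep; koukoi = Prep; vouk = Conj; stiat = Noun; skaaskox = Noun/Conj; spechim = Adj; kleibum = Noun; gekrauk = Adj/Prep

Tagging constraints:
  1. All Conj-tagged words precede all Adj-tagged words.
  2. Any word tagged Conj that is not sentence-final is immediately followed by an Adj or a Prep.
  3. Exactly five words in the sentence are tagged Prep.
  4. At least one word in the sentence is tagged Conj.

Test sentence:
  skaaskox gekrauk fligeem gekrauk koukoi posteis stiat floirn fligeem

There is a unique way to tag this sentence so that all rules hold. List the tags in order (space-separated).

Conj Prep Prep Prep Prep Noun Noun Adj Prep

Candidates per position — 1:skaaskox {Noun,Conj}; 2:gekrauk {Adj,Prep}; 3:fligeem {Adj,Prep}; 4:gekrauk {Adj,Prep}; 5:koukoi {Prep}; 6:posteis {Conj,Noun}; 7:stiat {Noun}; 8:floirn {Adj}; 9:fligeem {Adj,Prep}.
Word 2 cannot be Adj — rule 3 would then fail for every completion. It is Prep.
Word 3 cannot be Adj — rule 3 would then fail for every completion. It is Prep.
Word 4 cannot be Adj — rule 3 would then fail for every completion. It is Prep.
Word 6 cannot be Conj — rule 2 would then fail for every completion. It is Noun.
Word 9 cannot be Adj — rule 3 would then fail for every completion. It is Prep.
Word 1 cannot be Noun — rule 4 would then fail for every completion. It is Conj.
The only consistent sequence is: Conj Prep Prep Prep Prep Noun Noun Adj Prep.
Verifying each rule — rule 1 ok; rule 2 ok; rule 3 ok; rule 4 ok.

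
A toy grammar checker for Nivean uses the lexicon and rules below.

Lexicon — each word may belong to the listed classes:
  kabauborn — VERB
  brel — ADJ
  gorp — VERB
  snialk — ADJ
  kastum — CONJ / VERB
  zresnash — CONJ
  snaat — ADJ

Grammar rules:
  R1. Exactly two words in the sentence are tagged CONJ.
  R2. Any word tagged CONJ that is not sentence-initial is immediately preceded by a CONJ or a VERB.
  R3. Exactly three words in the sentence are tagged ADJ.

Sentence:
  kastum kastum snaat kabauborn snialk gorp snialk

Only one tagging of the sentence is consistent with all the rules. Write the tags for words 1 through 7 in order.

Candidates per position — 1:kastum {CONJ,VERB}; 2:kastum {CONJ,VERB}; 3:snaat {ADJ}; 4:kabauborn {VERB}; 5:snialk {ADJ}; 6:gorp {VERB}; 7:snialk {ADJ}.
If word 1 were VERB, no tagging could satisfy rule 1; so word 1 is CONJ.
If word 2 were VERB, no tagging could satisfy rule 1; so word 2 is CONJ.
The only consistent sequence is: CONJ CONJ ADJ VERB ADJ VERB ADJ.
Check: rule 1 ok; rule 2 ok; rule 3 ok.

CONJ CONJ ADJ VERB ADJ VERB ADJ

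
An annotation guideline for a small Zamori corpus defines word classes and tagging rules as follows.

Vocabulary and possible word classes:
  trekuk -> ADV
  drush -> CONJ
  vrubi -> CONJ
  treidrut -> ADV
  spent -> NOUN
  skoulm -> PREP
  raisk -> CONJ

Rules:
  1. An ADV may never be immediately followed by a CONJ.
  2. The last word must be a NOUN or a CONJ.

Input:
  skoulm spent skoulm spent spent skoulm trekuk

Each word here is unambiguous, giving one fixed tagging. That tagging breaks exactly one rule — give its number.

Fixed tagging: PREP NOUN PREP NOUN NOUN PREP ADV.
Applying the rules: R1 ✓, R2 ✗.
Only rule 2 fails.

2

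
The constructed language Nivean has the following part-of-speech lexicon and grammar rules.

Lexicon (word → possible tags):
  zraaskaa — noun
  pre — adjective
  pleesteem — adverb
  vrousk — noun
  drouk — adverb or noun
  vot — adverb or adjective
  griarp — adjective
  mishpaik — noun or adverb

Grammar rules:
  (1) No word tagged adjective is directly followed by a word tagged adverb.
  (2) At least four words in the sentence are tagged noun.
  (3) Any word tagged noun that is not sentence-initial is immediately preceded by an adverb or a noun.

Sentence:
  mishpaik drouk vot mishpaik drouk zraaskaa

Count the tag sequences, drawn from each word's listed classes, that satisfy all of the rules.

5

Candidates per position — 1:mishpaik {noun,adverb}; 2:drouk {adverb,noun}; 3:vot {adverb,adjective}; 4:mishpaik {noun,adverb}; 5:drouk {adverb,noun}; 6:zraaskaa {noun}.
There are 32 candidate sequences in total.
The sequences that satisfy every rule: noun adverb adverb noun noun noun; noun noun adverb noun adverb noun; noun noun adverb noun noun noun; noun noun adverb adverb noun noun; adverb noun adverb noun noun noun.
Count = 5.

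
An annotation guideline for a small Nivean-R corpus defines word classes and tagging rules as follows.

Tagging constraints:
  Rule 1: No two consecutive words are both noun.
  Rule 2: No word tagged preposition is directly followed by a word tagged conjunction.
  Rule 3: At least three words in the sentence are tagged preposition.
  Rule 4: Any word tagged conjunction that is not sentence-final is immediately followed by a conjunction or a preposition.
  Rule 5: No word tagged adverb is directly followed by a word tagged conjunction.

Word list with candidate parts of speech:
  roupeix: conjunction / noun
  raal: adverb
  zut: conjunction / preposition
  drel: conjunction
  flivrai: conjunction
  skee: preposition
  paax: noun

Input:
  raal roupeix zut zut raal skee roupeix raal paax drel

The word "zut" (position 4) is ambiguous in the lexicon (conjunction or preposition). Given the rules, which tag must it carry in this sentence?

preposition

Candidates per position — 1:raal {adverb}; 2:roupeix {conjunction,noun}; 3:zut {conjunction,preposition}; 4:zut {conjunction,preposition}; 5:raal {adverb}; 6:skee {preposition}; 7:roupeix {conjunction,noun}; 8:raal {adverb}; 9:paax {noun}; 10:drel {conjunction}.
If word 2 were conjunction, no tagging could satisfy rule 5; so word 2 is noun.
If word 3 were conjunction, no tagging could satisfy rule 3; so word 3 is preposition.
If word 4 were conjunction, no tagging could satisfy rule 2; so word 4 is preposition.
If word 7 were conjunction, no tagging could satisfy rule 2; so word 7 is noun.
The unique satisfying tagging is: adverb noun preposition preposition adverb preposition noun adverb noun conjunction.
Check: rule 1 satisfied; rule 2 satisfied; rule 3 satisfied; rule 4 satisfied; rule 5 satisfied.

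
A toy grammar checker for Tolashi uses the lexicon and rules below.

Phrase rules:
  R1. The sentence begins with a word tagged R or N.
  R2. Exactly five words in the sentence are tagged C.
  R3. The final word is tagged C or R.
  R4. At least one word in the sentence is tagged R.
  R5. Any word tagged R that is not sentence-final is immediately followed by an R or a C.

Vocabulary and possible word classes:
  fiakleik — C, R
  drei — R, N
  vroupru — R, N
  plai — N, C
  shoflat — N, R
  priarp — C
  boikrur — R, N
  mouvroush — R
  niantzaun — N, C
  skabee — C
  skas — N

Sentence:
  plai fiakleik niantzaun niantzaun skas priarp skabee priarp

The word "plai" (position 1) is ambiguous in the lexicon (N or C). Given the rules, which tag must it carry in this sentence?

Candidates per position — 1:plai {N,C}; 2:fiakleik {C,R}; 3:niantzaun {N,C}; 4:niantzaun {N,C}; 5:skas {N}; 6:priarp {C}; 7:skabee {C}; 8:priarp {C}.
Position 1: C is ruled out by rule 1; that leaves N.
Position 2: C is ruled out by rule 4; that leaves R.
Position 3: N is ruled out by rule 2; that leaves C.
Position 4: N is ruled out by rule 2; that leaves C.
The unique satisfying tagging is: N R C C N C C C.
Checking: rule 1 holds; rule 2 holds; rule 3 holds; rule 4 holds; rule 5 holds.

N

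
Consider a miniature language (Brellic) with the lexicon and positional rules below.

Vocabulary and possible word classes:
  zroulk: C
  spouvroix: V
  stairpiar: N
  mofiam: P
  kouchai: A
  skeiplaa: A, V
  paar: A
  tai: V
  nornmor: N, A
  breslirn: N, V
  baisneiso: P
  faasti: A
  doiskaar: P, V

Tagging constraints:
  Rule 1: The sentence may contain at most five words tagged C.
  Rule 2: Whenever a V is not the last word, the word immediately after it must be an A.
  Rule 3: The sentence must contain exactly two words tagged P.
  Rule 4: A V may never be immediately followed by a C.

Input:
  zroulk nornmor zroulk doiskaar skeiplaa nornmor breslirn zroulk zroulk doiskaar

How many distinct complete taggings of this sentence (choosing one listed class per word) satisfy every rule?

Candidates per position — 1:zroulk {C}; 2:nornmor {N,A}; 3:zroulk {C}; 4:doiskaar {P,V}; 5:skeiplaa {A,V}; 6:nornmor {N,A}; 7:breslirn {N,V}; 8:zroulk {C}; 9:zroulk {C}; 10:doiskaar {P,V}.
There are 64 candidate sequences in total.
Checking each against the rules leaves 6 sequences.
Count = 6.

6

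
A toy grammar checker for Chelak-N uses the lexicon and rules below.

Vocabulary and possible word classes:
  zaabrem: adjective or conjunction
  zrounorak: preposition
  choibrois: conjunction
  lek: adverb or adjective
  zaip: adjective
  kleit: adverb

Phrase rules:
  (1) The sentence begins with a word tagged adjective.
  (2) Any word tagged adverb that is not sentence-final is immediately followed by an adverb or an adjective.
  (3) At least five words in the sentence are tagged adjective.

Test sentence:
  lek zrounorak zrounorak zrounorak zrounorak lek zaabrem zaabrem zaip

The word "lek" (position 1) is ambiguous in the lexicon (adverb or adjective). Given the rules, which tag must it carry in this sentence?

adjective

Candidates per position — 1:lek {adverb,adjective}; 2:zrounorak {preposition}; 3:zrounorak {preposition}; 4:zrounorak {preposition}; 5:zrounorak {preposition}; 6:lek {adverb,adjective}; 7:zaabrem {adjective,conjunction}; 8:zaabrem {adjective,conjunction}; 9:zaip {adjective}.
Word 1 cannot be adverb — rule 1 would then fail for every completion. It is adjective.
Word 6 cannot be adverb — rule 3 would then fail for every completion. It is adjective.
Word 7 cannot be conjunction — rule 3 would then fail for every completion. It is adjective.
Word 8 cannot be conjunction — rule 3 would then fail for every completion. It is adjective.
The unique satisfying tagging is: adjective preposition preposition preposition preposition adjective adjective adjective adjective.
Verifying each rule — rule 1 holds; rule 2 holds; rule 3 holds.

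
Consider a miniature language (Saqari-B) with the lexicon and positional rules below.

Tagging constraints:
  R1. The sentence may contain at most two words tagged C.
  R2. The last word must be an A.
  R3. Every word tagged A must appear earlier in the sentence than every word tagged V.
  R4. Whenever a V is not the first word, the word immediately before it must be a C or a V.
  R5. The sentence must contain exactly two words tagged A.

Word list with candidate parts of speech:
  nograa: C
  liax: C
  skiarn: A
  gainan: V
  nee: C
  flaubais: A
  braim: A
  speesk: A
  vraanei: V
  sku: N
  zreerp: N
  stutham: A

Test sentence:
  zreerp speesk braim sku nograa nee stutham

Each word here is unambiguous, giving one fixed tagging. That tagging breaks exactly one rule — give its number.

5

Fixed tagging: N A A N C C A.
Checking each rule: R1 holds, R2 holds, R3 holds, R4 holds, R5 violated.
Only rule 5 fails.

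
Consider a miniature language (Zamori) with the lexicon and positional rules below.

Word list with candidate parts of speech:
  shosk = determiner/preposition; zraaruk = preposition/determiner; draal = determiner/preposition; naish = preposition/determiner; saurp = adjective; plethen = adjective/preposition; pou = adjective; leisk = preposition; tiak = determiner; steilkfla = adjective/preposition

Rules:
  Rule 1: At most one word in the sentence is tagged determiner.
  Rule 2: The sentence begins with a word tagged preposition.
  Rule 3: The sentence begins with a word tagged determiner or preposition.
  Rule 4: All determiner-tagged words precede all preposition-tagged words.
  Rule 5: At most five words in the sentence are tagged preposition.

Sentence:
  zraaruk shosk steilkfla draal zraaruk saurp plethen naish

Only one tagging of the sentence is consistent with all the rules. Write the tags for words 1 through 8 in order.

Candidates per position — 1:zraaruk {preposition,determiner}; 2:shosk {determiner,preposition}; 3:steilkfla {adjective,preposition}; 4:draal {determiner,preposition}; 5:zraaruk {preposition,determiner}; 6:saurp {adjective}; 7:plethen {adjective,preposition}; 8:naish {preposition,determiner}.
Word 1 cannot be determiner — rule 2 would then fail for every completion. It is preposition.
Word 2 cannot be determiner — rule 4 would then fail for every completion. It is preposition.
Word 4 cannot be determiner — rule 4 would then fail for every completion. It is preposition.
Word 5 cannot be determiner — rule 4 would then fail for every completion. It is preposition.
Word 8 cannot be determiner — rule 4 would then fail for every completion. It is preposition.
Word 3 cannot be preposition — rule 5 would then fail for every completion. It is adjective.
Word 7 cannot be preposition — rule 5 would then fail for every completion. It is adjective.
That leaves exactly one tagging: preposition preposition adjective preposition preposition adjective adjective preposition.
Rule-by-rule: rule 1 ✓; rule 2 ✓; rule 3 ✓; rule 4 ✓; rule 5 ✓.

preposition preposition adjective preposition preposition adjective adjective preposition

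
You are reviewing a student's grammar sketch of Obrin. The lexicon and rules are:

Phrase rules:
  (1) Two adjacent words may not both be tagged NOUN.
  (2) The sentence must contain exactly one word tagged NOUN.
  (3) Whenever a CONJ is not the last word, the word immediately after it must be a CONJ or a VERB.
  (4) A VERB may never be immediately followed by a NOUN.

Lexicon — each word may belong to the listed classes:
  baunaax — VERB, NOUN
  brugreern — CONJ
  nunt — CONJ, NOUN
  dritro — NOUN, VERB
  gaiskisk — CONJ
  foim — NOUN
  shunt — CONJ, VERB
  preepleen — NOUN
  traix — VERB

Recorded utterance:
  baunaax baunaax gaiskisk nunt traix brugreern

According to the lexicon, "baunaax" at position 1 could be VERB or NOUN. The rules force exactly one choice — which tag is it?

NOUN

Candidates per position — 1:baunaax {VERB,NOUN}; 2:baunaax {VERB,NOUN}; 3:gaiskisk {CONJ}; 4:nunt {CONJ,NOUN}; 5:traix {VERB}; 6:brugreern {CONJ}.
At position 4, choosing NOUN makes rule 3 impossible to satisfy; hence CONJ.
Position 1: the remaining choice is settled jointly with positions 2 — only NOUN at position 1 is part of a tagging that satisfies every rule.
The only consistent sequence is: NOUN VERB CONJ CONJ VERB CONJ.
Verifying each rule — rule 1 holds; rule 2 holds; rule 3 holds; rule 4 holds.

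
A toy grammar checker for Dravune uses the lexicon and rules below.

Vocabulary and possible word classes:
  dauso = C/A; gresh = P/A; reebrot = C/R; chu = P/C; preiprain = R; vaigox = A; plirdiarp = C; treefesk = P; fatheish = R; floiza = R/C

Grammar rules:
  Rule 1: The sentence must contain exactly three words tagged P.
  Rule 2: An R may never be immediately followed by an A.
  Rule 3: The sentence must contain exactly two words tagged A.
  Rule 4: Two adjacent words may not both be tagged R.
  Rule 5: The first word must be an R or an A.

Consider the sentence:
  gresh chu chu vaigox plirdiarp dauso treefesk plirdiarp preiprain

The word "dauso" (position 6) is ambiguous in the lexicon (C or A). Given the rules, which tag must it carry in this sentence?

C

Candidates per position — 1:gresh {P,A}; 2:chu {P,C}; 3:chu {P,C}; 4:vaigox {A}; 5:plirdiarp {C}; 6:dauso {C,A}; 7:treefesk {P}; 8:plirdiarp {C}; 9:preiprain {R}.
Position 1: tagging it P would leave rule 5 unsatisfiable, so it must be A.
Position 2: tagging it C would leave rule 1 unsatisfiable, so it must be P.
Position 3: tagging it C would leave rule 1 unsatisfiable, so it must be P.
Position 6: tagging it A would leave rule 3 unsatisfiable, so it must be C.
That leaves exactly one tagging: A P P A C C P C R.
Verifying each rule — rule 1 satisfied; rule 2 satisfied; rule 3 satisfied; rule 4 satisfied; rule 5 satisfied.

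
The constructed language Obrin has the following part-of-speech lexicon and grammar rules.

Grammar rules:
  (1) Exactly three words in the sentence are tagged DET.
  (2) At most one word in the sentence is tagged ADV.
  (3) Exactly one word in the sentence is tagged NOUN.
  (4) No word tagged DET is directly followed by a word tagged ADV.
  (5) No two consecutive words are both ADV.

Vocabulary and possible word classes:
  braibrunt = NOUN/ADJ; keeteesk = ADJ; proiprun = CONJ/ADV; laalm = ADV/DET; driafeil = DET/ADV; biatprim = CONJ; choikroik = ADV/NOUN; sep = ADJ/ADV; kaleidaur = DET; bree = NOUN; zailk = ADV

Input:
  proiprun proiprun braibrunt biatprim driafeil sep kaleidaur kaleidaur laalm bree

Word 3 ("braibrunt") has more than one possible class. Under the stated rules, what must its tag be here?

ADJ

Candidates per position — 1:proiprun {CONJ,ADV}; 2:proiprun {CONJ,ADV}; 3:braibrunt {NOUN,ADJ}; 4:biatprim {CONJ}; 5:driafeil {DET,ADV}; 6:sep {ADJ,ADV}; 7:kaleidaur {DET}; 8:kaleidaur {DET}; 9:laalm {ADV,DET}; 10:bree {NOUN}.
Position 3: NOUN is ruled out by rule 3; that leaves ADJ.
Position 9: ADV is ruled out by rule 4; that leaves DET.
Position 5: DET is ruled out by rule 1; that leaves ADV.
Position 6: ADV is ruled out by rule 2; that leaves ADJ.
Position 1: ADV is ruled out by rule 2; that leaves CONJ.
Position 2: ADV is ruled out by rule 2; that leaves CONJ.
The only consistent sequence is: CONJ CONJ ADJ CONJ ADV ADJ DET DET DET NOUN.
Rule-by-rule: rule 1 ok; rule 2 ok; rule 3 ok; rule 4 ok; rule 5 ok.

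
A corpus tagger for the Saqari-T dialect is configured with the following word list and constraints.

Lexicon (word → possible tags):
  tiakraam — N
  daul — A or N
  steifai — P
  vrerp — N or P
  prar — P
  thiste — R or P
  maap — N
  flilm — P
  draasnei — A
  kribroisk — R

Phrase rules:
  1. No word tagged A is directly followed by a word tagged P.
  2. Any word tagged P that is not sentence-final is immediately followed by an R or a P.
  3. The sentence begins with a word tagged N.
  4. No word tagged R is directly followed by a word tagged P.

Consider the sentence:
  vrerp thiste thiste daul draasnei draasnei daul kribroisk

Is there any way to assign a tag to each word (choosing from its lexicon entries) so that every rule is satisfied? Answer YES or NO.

Candidates per position — 1:vrerp {N,P}; 2:thiste {R,P}; 3:thiste {R,P}; 4:daul {A,N}; 5:draasnei {A}; 6:draasnei {A}; 7:daul {A,N}; 8:kribroisk {R}.
One satisfying assignment: N R R N A A A R.
Checking: rule 1 holds; rule 2 holds; rule 3 holds; rule 4 holds.

YES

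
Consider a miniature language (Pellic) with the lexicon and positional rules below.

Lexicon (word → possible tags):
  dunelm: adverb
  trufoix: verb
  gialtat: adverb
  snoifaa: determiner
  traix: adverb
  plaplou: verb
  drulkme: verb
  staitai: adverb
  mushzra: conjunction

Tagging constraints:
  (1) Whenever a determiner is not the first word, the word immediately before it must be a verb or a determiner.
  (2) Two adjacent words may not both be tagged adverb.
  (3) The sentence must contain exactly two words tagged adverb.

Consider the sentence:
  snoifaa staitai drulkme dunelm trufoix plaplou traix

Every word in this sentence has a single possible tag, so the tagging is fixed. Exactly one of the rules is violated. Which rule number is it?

Fixed tagging: determiner adverb verb adverb verb verb adverb.
Applying the rules: R1 holds, R2 holds, R3 violated.
Only rule 3 fails.

3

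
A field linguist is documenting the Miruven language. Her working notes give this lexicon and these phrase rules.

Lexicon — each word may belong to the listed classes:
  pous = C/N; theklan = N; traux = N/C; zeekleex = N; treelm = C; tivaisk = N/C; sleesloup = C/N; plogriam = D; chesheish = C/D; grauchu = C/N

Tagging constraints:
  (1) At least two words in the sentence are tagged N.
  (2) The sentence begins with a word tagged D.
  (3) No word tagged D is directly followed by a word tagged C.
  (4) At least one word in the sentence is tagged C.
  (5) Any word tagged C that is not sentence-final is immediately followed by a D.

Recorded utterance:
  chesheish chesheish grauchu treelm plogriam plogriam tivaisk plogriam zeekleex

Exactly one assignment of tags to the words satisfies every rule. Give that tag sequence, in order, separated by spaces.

D D N C D D N D N

Candidates per position — 1:chesheish {C,D}; 2:chesheish {C,D}; 3:grauchu {C,N}; 4:treelm {C}; 5:plogriam {D}; 6:plogriam {D}; 7:tivaisk {N,C}; 8:plogriam {D}; 9:zeekleex {N}.
Position 1: tagging it C would leave rule 2 unsatisfiable, so it must be D.
Position 2: tagging it C would leave rule 3 unsatisfiable, so it must be D.
Position 3: tagging it C would leave rule 3 unsatisfiable, so it must be N.
Position 7: tagging it C would leave rule 3 unsatisfiable, so it must be N.
That leaves exactly one tagging: D D N C D D N D N.
Verifying each rule — rule 1 ✓; rule 2 ✓; rule 3 ✓; rule 4 ✓; rule 5 ✓.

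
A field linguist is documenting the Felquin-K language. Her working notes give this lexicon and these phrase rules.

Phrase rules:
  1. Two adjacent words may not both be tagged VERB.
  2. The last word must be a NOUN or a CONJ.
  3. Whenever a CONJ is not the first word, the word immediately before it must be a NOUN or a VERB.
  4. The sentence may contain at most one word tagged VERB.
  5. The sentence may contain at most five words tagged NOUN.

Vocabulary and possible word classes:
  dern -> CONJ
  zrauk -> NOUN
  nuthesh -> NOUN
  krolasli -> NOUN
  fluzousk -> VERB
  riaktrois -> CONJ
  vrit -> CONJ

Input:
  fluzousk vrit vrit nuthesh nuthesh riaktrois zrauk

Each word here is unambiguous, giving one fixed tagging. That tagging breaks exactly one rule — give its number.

3

Fixed tagging: VERB CONJ CONJ NOUN NOUN CONJ NOUN.
Rule check: R1 pass, R2 pass, R3 fail, R4 pass, R5 pass.
Only rule 3 fails.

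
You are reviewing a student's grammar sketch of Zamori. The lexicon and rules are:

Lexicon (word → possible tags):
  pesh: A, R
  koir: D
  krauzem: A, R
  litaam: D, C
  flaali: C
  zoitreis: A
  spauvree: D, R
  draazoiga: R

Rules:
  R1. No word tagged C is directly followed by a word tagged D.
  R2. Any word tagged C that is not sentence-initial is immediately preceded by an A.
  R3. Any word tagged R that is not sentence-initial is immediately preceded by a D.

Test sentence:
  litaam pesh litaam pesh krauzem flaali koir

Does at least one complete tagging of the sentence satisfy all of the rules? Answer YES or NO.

NO

Candidates per position — 1:litaam {D,C}; 2:pesh {A,R}; 3:litaam {D,C}; 4:pesh {A,R}; 5:krauzem {A,R}; 6:flaali {C}; 7:koir {D}.
Rule 1 cannot be satisfied by any choice of tags from the lexicon.
So there is no consistent tagging.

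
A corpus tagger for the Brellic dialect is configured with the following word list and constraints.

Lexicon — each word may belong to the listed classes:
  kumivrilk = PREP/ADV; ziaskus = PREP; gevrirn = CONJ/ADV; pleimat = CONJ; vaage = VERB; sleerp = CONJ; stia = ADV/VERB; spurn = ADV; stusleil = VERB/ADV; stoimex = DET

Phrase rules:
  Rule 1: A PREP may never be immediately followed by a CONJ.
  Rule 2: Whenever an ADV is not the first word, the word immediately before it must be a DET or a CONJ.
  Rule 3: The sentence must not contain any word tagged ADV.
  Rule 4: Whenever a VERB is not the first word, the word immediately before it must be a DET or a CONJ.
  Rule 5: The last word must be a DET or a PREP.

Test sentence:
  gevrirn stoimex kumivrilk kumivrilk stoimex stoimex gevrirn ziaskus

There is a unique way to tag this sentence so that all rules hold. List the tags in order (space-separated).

CONJ DET PREP PREP DET DET CONJ PREP

Candidates per position — 1:gevrirn {CONJ,ADV}; 2:stoimex {DET}; 3:kumivrilk {PREP,ADV}; 4:kumivrilk {PREP,ADV}; 5:stoimex {DET}; 6:stoimex {DET}; 7:gevrirn {CONJ,ADV}; 8:ziaskus {PREP}.
Word 1 cannot be ADV — rule 3 would then fail for every completion. It is CONJ.
Word 3 cannot be ADV — rule 3 would then fail for every completion. It is PREP.
Word 4 cannot be ADV — rule 2 would then fail for every completion. It is PREP.
Word 7 cannot be ADV — rule 3 would then fail for every completion. It is CONJ.
So the tagging must be: CONJ DET PREP PREP DET DET CONJ PREP.
Verifying each rule — rule 1 ok; rule 2 ok; rule 3 ok; rule 4 ok; rule 5 ok.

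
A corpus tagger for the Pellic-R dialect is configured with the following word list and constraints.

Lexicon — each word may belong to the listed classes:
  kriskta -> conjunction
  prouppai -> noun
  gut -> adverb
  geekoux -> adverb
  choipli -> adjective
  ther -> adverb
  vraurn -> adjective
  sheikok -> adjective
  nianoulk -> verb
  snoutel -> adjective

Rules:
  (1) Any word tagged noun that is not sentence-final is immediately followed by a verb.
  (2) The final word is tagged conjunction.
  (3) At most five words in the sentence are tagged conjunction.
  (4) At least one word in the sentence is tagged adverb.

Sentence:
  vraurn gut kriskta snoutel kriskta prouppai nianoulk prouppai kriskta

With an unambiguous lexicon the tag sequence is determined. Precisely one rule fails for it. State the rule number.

Fixed tagging: adjective adverb conjunction adjective conjunction noun verb noun conjunction.
Rule check: R1 fail, R2 pass, R3 pass, R4 pass.
Only rule 1 fails.

1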